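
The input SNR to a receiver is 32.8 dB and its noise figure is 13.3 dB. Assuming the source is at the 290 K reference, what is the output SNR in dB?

19.5 dB

By definition F = SNR_in/SNR_out, so in dB: SNR_out = SNR_in − NF
SNR_out = 32.8 − 13.3 = 19.5 dB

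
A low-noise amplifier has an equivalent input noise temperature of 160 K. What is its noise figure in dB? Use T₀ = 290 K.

1.91 dB

F = 1 + T_e/T₀ = 1 + 160/290 = 1.55172
NF = 10 log₁₀(1.55172) = 1.91 dB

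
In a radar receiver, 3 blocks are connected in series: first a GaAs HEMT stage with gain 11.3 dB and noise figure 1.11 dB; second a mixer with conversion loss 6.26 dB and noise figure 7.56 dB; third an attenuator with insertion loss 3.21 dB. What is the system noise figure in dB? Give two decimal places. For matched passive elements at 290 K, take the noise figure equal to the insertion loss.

Convert to linear (a loss of L dB is a gain of −L dB): F_i = 10^(NF_i/10), G_i = 10^(G_i,dB/10)
  Stage 1: F_1 = 10^(1.11/10) = 1.291, G_1 = 10^(11.3/10) = 13.49
  Stage 2: F_2 = 10^(7.56/10) = 5.702, G_2 = 10^(−6.26/10) = 0.2366
  Stage 3: F_3 = 10^(3.21/10) = 2.094, G_3 = 10^(−3.21/10) = 0.4775
Friis cascade:
  F = 1.291 + (5.702 − 1)/13.49 + (2.094 − 1)/3.192 = 1.983
NF = 10 log₁₀(1.983) = 2.97 dB

2.97 dB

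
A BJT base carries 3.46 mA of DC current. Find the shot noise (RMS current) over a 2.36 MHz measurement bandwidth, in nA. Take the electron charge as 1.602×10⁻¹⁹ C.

51.1 nA

I_n = √(2qI·B)
2qI·B = 2 × 1.602×10⁻¹⁹ × 3.46×10⁻³ × 2.36×10⁶ = 2.62×10⁻¹⁵ A²
I_n = √(2.62×10⁻¹⁵) = 5.11×10⁻⁸ A = 51.1 nA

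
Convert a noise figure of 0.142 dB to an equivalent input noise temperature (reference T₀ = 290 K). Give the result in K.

9.64 K

F = 10^(0.142/10) = 1.03324
T_e = (F − 1)·T₀ = (1.03324 − 1) × 290 = 9.64 K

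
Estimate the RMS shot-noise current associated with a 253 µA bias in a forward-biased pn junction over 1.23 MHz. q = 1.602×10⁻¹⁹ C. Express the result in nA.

9.99 nA

I_n = √(2qI·B)
2qI·B = 2 × 1.602×10⁻¹⁹ × 2.53×10⁻⁴ × 1.23×10⁶ = 9.97×10⁻¹⁷ A²
I_n = √(9.97×10⁻¹⁷) = 9.99×10⁻⁹ A = 9.99 nA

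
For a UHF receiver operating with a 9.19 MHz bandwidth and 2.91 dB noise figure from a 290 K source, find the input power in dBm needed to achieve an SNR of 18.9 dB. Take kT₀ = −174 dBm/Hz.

−82.6 dBm

Sensitivity = −174 + 10 log₁₀(B) + NF + SNR_min
= −174 + 69.63 + 2.91 + 18.9
= −82.56 dBm → −82.6 dBm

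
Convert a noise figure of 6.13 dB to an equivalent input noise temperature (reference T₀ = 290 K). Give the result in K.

F = 10^(6.13/10) = 4.10204
T_e = (F − 1)·T₀ = (4.10204 − 1) × 290 = 900 K

900 K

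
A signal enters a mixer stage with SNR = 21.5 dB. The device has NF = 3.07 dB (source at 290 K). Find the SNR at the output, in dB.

18.43 dB

By definition F = SNR_in/SNR_out, so in dB: SNR_out = SNR_in − NF
SNR_out = 21.5 − 3.07 = 18.43 dB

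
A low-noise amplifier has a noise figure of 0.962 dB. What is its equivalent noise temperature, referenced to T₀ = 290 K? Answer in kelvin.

F = 10^(0.962/10) = 1.24796
T_e = (F − 1)·T₀ = (1.24796 − 1) × 290 = 71.9 K

71.9 K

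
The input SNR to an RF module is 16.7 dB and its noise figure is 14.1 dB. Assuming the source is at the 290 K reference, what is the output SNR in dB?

2.6 dB

By definition F = SNR_in/SNR_out, so in dB: SNR_out = SNR_in − NF
SNR_out = 16.7 − 14.1 = 2.6 dB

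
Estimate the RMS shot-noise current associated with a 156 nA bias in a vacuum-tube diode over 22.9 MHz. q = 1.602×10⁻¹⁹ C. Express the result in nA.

1.07 nA

I_n = √(2qI·B)
2qI·B = 2 × 1.602×10⁻¹⁹ × 1.56×10⁻⁷ × 2.29×10⁷ = 1.14×10⁻¹⁸ A²
I_n = √(1.14×10⁻¹⁸) = 1.07×10⁻⁹ A = 1.07 nA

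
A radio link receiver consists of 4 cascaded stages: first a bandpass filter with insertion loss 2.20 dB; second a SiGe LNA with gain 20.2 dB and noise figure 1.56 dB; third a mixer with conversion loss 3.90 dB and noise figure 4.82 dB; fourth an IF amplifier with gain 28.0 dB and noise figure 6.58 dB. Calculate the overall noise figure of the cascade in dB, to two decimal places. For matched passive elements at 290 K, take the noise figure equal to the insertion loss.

4.06 dB

Convert to linear (a loss of L dB is a gain of −L dB): F_i = 10^(NF_i/10), G_i = 10^(G_i,dB/10)
  Stage 1: F_1 = 10^(2.20/10) = 1.660, G_1 = 10^(−2.20/10) = 0.6026
  Stage 2: F_2 = 10^(1.56/10) = 1.432, G_2 = 10^(20.2/10) = 104.7
  Stage 3: F_3 = 10^(4.82/10) = 3.034, G_3 = 10^(−3.90/10) = 0.4074
  Stage 4: F_4 = 10^(6.58/10) = 4.550, G_4 = 10^(28.0/10) = 631.0
Friis cascade:
  F = 1.660 + (1.432 − 1)/0.6026 + (3.034 − 1)/63.10 + (4.550 − 1)/25.70 = 2.547
NF = 10 log₁₀(2.547) = 4.06 dB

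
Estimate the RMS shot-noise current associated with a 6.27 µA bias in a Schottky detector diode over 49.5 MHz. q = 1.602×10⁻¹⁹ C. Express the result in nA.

I_n = √(2qI·B)
2qI·B = 2 × 1.602×10⁻¹⁹ × 6.27×10⁻⁶ × 4.95×10⁷ = 9.94×10⁻¹⁷ A²
I_n = √(9.94×10⁻¹⁷) = 9.97×10⁻⁹ A = 9.97 nA

9.97 nA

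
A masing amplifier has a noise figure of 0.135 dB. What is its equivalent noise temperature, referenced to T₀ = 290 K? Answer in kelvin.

F = 10^(0.135/10) = 1.03157
T_e = (F − 1)·T₀ = (1.03157 − 1) × 290 = 9.16 K

9.16 K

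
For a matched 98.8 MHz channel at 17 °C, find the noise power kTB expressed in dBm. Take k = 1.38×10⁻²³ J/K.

−94.0 dBm

T = 17 °C + 273.15 = 290.15 K
P_n = kTB = 1.38×10⁻²³ × 290.15 × 9.88×10⁷ = 3.96×10⁻¹³ W
In dBm: 10 log₁₀(3.96×10⁻¹³ / 10⁻³) = −94.0 dBm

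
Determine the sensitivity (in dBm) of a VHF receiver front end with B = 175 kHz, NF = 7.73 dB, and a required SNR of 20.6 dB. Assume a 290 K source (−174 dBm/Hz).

Sensitivity = −174 + 10 log₁₀(B) + NF + SNR_min
= −174 + 52.43 + 7.73 + 20.6
= −93.24 dBm → −93.2 dBm

−93.2 dBm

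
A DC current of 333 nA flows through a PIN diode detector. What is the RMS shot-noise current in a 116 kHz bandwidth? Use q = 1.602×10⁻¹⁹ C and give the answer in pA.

I_n = √(2qI·B)
2qI·B = 2 × 1.602×10⁻¹⁹ × 3.33×10⁻⁷ × 1.16×10⁵ = 1.24×10⁻²⁰ A²
I_n = √(1.24×10⁻²⁰) = 1.11×10⁻¹⁰ A = 111 pA

111 pA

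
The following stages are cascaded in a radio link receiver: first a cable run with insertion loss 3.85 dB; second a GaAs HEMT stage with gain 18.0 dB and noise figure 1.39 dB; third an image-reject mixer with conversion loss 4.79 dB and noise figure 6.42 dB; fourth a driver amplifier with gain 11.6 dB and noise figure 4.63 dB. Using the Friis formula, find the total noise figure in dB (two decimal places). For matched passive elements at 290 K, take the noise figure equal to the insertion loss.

5.67 dB

Convert to linear (a loss of L dB is a gain of −L dB): F_i = 10^(NF_i/10), G_i = 10^(G_i,dB/10)
  Stage 1: F_1 = 10^(3.85/10) = 2.427, G_1 = 10^(−3.85/10) = 0.4121
  Stage 2: F_2 = 10^(1.39/10) = 1.377, G_2 = 10^(18.0/10) = 63.10
  Stage 3: F_3 = 10^(6.42/10) = 4.385, G_3 = 10^(−4.79/10) = 0.3319
  Stage 4: F_4 = 10^(4.63/10) = 2.904, G_4 = 10^(11.6/10) = 14.45
Friis cascade:
  F = 2.427 + (1.377 − 1)/0.4121 + (4.385 − 1)/26.00 + (2.904 − 1)/8.630 = 3.693
NF = 10 log₁₀(3.693) = 5.67 dB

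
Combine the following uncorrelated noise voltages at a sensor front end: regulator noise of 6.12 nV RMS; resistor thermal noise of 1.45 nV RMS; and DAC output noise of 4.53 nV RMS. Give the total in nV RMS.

Uncorrelated sources add in power (mean-square): V_tot = √(ΣV_i²)
V_tot = √[(6.12×10⁻⁹)² + (1.45×10⁻⁹)² + (4.53×10⁻⁹)²] = 7.75×10⁻⁹ V = 7.75 nV

7.75 nV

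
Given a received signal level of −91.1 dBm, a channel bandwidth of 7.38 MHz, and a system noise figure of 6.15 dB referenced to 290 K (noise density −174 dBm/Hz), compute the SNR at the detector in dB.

Noise floor: N = −174 + 10 log₁₀(B) + NF
10 log₁₀(7.38×10⁶) = 68.68 dB
N = −174 + 68.68 + 6.15 = −99.17 dBm
SNR = P_sig − N = −91.1 − (−99.17) = 8.07 dB → 8.1 dB

8.1 dB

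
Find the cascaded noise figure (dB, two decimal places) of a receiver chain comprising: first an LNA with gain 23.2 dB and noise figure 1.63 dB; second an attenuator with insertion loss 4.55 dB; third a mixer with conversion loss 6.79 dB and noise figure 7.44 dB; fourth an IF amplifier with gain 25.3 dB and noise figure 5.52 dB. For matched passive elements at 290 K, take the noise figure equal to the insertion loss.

2.29 dB

Convert to linear (a loss of L dB is a gain of −L dB): F_i = 10^(NF_i/10), G_i = 10^(G_i,dB/10)
  Stage 1: F_1 = 10^(1.63/10) = 1.455, G_1 = 10^(23.2/10) = 208.9
  Stage 2: F_2 = 10^(4.55/10) = 2.851, G_2 = 10^(−4.55/10) = 0.3508
  Stage 3: F_3 = 10^(7.44/10) = 5.546, G_3 = 10^(−6.79/10) = 0.2094
  Stage 4: F_4 = 10^(5.52/10) = 3.565, G_4 = 10^(25.3/10) = 338.8
Friis cascade:
  F = 1.455 + (2.851 − 1)/208.9 + (5.546 − 1)/73.28 + (3.565 − 1)/15.35 = 1.693
NF = 10 log₁₀(1.693) = 2.29 dB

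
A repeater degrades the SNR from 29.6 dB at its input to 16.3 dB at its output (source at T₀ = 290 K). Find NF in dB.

NF (dB) = SNR_in(dB) − SNR_out(dB) when the source is at T₀
NF = 29.6 − 16.3 = 13.3 dB

13.3 dB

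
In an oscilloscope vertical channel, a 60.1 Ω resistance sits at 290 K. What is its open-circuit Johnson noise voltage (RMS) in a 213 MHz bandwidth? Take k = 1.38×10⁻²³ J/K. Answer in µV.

V_n = √(4kTRB)
4kTRB = 4 × 1.38×10⁻²³ × 290 × 6.01×10¹ × 2.13×10⁸ = 2.05×10⁻¹⁰ V²
V_n = √(2.05×10⁻¹⁰) = 1.43×10⁻⁵ V = 14.3 µV

14.3 µV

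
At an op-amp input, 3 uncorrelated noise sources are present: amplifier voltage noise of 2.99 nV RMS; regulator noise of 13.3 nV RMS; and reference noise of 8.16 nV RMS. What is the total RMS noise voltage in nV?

15.9 nV

Uncorrelated sources add in power (mean-square): V_tot = √(ΣV_i²)
V_tot = √[(2.99×10⁻⁹)² + (1.33×10⁻⁸)² + (8.16×10⁻⁹)²] = 1.59×10⁻⁸ V = 15.9 nV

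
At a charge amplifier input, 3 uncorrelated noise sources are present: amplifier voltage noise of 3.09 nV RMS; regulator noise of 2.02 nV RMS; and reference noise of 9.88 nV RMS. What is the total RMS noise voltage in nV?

Uncorrelated sources add in power (mean-square): V_tot = √(ΣV_i²)
V_tot = √[(3.09×10⁻⁹)² + (2.02×10⁻⁹)² + (9.88×10⁻⁹)²] = 1.05×10⁻⁸ V = 10.5 nV

10.5 nV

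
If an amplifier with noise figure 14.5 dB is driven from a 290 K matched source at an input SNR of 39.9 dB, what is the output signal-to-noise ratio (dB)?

25.4 dB

By definition F = SNR_in/SNR_out, so in dB: SNR_out = SNR_in − NF
SNR_out = 39.9 − 14.5 = 25.4 dB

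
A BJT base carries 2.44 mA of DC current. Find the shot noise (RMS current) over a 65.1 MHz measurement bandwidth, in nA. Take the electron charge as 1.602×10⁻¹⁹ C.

226 nA

I_n = √(2qI·B)
2qI·B = 2 × 1.602×10⁻¹⁹ × 2.44×10⁻³ × 6.51×10⁷ = 5.09×10⁻¹⁴ A²
I_n = √(5.09×10⁻¹⁴) = 2.26×10⁻⁷ A = 226 nA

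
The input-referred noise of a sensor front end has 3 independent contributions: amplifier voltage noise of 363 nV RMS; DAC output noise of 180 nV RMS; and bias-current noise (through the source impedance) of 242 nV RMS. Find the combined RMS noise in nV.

Uncorrelated sources add in power (mean-square): V_tot = √(ΣV_i²)
V_tot = √[(3.63×10⁻⁷)² + (1.80×10⁻⁷)² + (2.42×10⁻⁷)²] = 4.72×10⁻⁷ V = 472 nV

472 nV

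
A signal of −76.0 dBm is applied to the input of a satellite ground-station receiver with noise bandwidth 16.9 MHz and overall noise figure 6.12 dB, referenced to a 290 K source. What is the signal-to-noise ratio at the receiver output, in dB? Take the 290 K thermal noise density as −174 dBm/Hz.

19.6 dB

Noise floor: N = −174 + 10 log₁₀(B) + NF
10 log₁₀(1.69×10⁷) = 72.28 dB
N = −174 + 72.28 + 6.12 = −95.60 dBm
SNR = P_sig − N = −76.0 − (−95.60) = 19.60 dB → 19.6 dB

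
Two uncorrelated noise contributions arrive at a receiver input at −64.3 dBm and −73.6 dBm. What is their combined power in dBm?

−63.8 dBm

Convert to linear, add, convert back:
P₁ = 3.72×10⁻¹⁰ W, P₂ = 4.37×10⁻¹¹ W
P_tot = 4.15×10⁻¹⁰ W → 10 log₁₀(P_tot / 10⁻³) = −63.8 dBm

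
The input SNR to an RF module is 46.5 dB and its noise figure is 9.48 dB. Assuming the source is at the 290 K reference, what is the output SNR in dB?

37.02 dB

By definition F = SNR_in/SNR_out, so in dB: SNR_out = SNR_in − NF
SNR_out = 46.5 − 9.48 = 37.02 dB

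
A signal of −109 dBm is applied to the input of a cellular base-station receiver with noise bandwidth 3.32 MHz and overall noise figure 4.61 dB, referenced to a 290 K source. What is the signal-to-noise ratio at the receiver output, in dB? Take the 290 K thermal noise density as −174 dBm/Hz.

Noise floor: N = −174 + 10 log₁₀(B) + NF
10 log₁₀(3.32×10⁶) = 65.21 dB
N = −174 + 65.21 + 4.61 = −104.18 dBm
SNR = P_sig − N = −109 − (−104.18) = −4.82 dB → −4.8 dB

−4.8 dB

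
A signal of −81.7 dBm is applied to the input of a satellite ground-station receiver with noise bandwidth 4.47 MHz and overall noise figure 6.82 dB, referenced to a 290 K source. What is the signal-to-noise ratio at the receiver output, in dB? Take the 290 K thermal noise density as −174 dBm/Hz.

19.0 dB

Noise floor: N = −174 + 10 log₁₀(B) + NF
10 log₁₀(4.47×10⁶) = 66.5 dB
N = −174 + 66.5 + 6.82 = −100.68 dBm
SNR = P_sig − N = −81.7 − (−100.68) = 18.98 dB → 19.0 dB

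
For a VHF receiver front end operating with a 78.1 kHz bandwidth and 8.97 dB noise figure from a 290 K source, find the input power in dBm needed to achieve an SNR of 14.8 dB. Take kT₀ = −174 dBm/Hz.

−101.3 dBm

Sensitivity = −174 + 10 log₁₀(B) + NF + SNR_min
= −174 + 48.93 + 8.97 + 14.8
= −101.30 dBm → −101.3 dBm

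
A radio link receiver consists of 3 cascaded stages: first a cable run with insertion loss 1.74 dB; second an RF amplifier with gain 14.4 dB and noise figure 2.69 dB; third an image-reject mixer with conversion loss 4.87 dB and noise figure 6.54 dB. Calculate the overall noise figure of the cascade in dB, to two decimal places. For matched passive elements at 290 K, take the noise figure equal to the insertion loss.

Convert to linear (a loss of L dB is a gain of −L dB): F_i = 10^(NF_i/10), G_i = 10^(G_i,dB/10)
  Stage 1: F_1 = 10^(1.74/10) = 1.493, G_1 = 10^(−1.74/10) = 0.6699
  Stage 2: F_2 = 10^(2.69/10) = 1.858, G_2 = 10^(14.4/10) = 27.54
  Stage 3: F_3 = 10^(6.54/10) = 4.508, G_3 = 10^(−4.87/10) = 0.3258
Friis cascade:
  F = 1.493 + (1.858 − 1)/0.6699 + (4.508 − 1)/18.45 = 2.963
NF = 10 log₁₀(2.963) = 4.72 dB

4.72 dB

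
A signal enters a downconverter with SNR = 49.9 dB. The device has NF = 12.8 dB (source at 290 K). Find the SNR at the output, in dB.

37.1 dB

By definition F = SNR_in/SNR_out, so in dB: SNR_out = SNR_in − NF
SNR_out = 49.9 − 12.8 = 37.1 dB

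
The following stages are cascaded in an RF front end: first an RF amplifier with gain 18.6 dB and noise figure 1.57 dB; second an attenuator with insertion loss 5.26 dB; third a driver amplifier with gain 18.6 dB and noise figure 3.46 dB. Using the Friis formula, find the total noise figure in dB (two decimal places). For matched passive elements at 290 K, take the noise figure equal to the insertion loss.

Convert to linear (a loss of L dB is a gain of −L dB): F_i = 10^(NF_i/10), G_i = 10^(G_i,dB/10)
  Stage 1: F_1 = 10^(1.57/10) = 1.435, G_1 = 10^(18.6/10) = 72.44
  Stage 2: F_2 = 10^(5.26/10) = 3.357, G_2 = 10^(−5.26/10) = 0.2979
  Stage 3: F_3 = 10^(3.46/10) = 2.218, G_3 = 10^(18.6/10) = 72.44
Friis cascade:
  F = 1.435 + (3.357 − 1)/72.44 + (2.218 − 1)/21.58 = 1.524
NF = 10 log₁₀(1.524) = 1.83 dB

1.83 dB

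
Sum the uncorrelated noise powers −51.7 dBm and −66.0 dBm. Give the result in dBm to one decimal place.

Convert to linear, add, convert back:
P₁ = 6.76×10⁻⁹ W, P₂ = 2.51×10⁻¹⁰ W
P_tot = 7.01×10⁻⁹ W → 10 log₁₀(P_tot / 10⁻³) = −51.5 dBm

−51.5 dBm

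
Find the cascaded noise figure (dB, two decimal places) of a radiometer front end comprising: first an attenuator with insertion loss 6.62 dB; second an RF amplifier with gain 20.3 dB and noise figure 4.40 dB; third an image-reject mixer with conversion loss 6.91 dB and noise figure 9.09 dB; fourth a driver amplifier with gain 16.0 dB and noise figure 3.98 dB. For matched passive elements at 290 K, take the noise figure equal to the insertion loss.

11.23 dB

Convert to linear (a loss of L dB is a gain of −L dB): F_i = 10^(NF_i/10), G_i = 10^(G_i,dB/10)
  Stage 1: F_1 = 10^(6.62/10) = 4.592, G_1 = 10^(−6.62/10) = 0.2178
  Stage 2: F_2 = 10^(4.40/10) = 2.754, G_2 = 10^(20.3/10) = 107.2
  Stage 3: F_3 = 10^(9.09/10) = 8.110, G_3 = 10^(−6.91/10) = 0.2037
  Stage 4: F_4 = 10^(3.98/10) = 2.500, G_4 = 10^(16.0/10) = 39.81
Friis cascade:
  F = 4.592 + (2.754 − 1)/0.2178 + (8.110 − 1)/23.33 + (2.500 − 1)/4.753 = 13.27
NF = 10 log₁₀(13.27) = 11.23 dB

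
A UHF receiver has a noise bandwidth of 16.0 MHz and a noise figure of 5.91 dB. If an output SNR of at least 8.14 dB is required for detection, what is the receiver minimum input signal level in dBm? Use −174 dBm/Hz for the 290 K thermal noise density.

−87.9 dBm

Sensitivity = −174 + 10 log₁₀(B) + NF + SNR_min
= −174 + 72.04 + 5.91 + 8.14
= −87.91 dBm → −87.9 dBm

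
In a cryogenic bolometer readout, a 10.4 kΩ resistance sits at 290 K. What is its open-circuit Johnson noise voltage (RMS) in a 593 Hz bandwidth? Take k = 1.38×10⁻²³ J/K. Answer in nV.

V_n = √(4kTRB)
4kTRB = 4 × 1.38×10⁻²³ × 290 × 1.04×10⁴ × 5.93×10² = 9.87×10⁻¹⁴ V²
V_n = √(9.87×10⁻¹⁴) = 3.14×10⁻⁷ V = 314 nV

314 nV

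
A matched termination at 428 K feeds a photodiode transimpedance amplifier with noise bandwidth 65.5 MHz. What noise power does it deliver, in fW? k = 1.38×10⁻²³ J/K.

P_n = kTB = 1.38×10⁻²³ × 428 × 6.55×10⁷ = 3.87×10⁻¹³ W = 387 fW

387 fW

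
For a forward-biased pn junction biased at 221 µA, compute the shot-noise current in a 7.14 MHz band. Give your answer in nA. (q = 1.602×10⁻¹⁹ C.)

22.5 nA

I_n = √(2qI·B)
2qI·B = 2 × 1.602×10⁻¹⁹ × 2.21×10⁻⁴ × 7.14×10⁶ = 5.06×10⁻¹⁶ A²
I_n = √(5.06×10⁻¹⁶) = 2.25×10⁻⁸ A = 22.5 nA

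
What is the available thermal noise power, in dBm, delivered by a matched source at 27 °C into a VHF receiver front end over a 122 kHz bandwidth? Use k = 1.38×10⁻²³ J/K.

−123.0 dBm

T = 27 °C + 273.15 = 300.15 K
P_n = kTB = 1.38×10⁻²³ × 300.15 × 1.22×10⁵ = 5.05×10⁻¹⁶ W
In dBm: 10 log₁₀(5.05×10⁻¹⁶ / 10⁻³) = −123.0 dBm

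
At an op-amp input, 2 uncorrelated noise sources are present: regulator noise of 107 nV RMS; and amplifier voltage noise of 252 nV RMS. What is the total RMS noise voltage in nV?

274 nV

Uncorrelated sources add in power (mean-square): V_tot = √(ΣV_i²)
V_tot = √[(1.07×10⁻⁷)² + (2.52×10⁻⁷)²] = 2.74×10⁻⁷ V = 274 nV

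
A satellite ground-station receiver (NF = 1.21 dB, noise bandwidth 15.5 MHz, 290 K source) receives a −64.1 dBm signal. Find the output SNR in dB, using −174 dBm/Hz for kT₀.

36.8 dB

Noise floor: N = −174 + 10 log₁₀(B) + NF
10 log₁₀(1.55×10⁷) = 71.9 dB
N = −174 + 71.9 + 1.21 = −100.89 dBm
SNR = P_sig − N = −64.1 − (−100.89) = 36.79 dB → 36.8 dB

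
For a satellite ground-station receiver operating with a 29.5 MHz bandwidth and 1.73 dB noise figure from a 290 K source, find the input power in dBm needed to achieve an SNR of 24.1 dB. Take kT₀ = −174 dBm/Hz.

Sensitivity = −174 + 10 log₁₀(B) + NF + SNR_min
= −174 + 74.7 + 1.73 + 24.1
= −73.47 dBm → −73.5 dBm

−73.5 dBm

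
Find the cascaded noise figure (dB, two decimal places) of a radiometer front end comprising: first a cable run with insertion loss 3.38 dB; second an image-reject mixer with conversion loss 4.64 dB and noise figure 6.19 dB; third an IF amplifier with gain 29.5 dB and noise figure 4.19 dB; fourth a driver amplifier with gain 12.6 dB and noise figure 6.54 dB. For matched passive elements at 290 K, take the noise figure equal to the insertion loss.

12.87 dB

Convert to linear (a loss of L dB is a gain of −L dB): F_i = 10^(NF_i/10), G_i = 10^(G_i,dB/10)
  Stage 1: F_1 = 10^(3.38/10) = 2.178, G_1 = 10^(−3.38/10) = 0.4592
  Stage 2: F_2 = 10^(6.19/10) = 4.159, G_2 = 10^(−4.64/10) = 0.3436
  Stage 3: F_3 = 10^(4.19/10) = 2.624, G_3 = 10^(29.5/10) = 891.3
  Stage 4: F_4 = 10^(6.54/10) = 4.508, G_4 = 10^(12.6/10) = 18.20
Friis cascade:
  F = 2.178 + (4.159 − 1)/0.4592 + (2.624 − 1)/0.1578 + (4.508 − 1)/140.6 = 19.38
NF = 10 log₁₀(19.38) = 12.87 dB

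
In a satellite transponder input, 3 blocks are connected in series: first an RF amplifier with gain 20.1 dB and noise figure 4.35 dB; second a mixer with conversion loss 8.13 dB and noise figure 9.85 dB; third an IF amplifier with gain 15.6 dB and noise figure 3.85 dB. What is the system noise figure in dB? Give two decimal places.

4.62 dB

Convert to linear (a loss of L dB is a gain of −L dB): F_i = 10^(NF_i/10), G_i = 10^(G_i,dB/10)
  Stage 1: F_1 = 10^(4.35/10) = 2.723, G_1 = 10^(20.1/10) = 102.3
  Stage 2: F_2 = 10^(9.85/10) = 9.661, G_2 = 10^(−8.13/10) = 0.1538
  Stage 3: F_3 = 10^(3.85/10) = 2.427, G_3 = 10^(15.6/10) = 36.31
Friis cascade:
  F = 2.723 + (9.661 − 1)/102.3 + (2.427 − 1)/15.74 = 2.898
NF = 10 log₁₀(2.898) = 4.62 dB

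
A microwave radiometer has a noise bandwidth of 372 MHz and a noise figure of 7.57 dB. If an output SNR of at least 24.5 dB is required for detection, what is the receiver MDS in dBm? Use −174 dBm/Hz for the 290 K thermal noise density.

−56.2 dBm

Sensitivity = −174 + 10 log₁₀(B) + NF + SNR_min
= −174 + 85.71 + 7.57 + 24.5
= −56.22 dBm → −56.2 dBm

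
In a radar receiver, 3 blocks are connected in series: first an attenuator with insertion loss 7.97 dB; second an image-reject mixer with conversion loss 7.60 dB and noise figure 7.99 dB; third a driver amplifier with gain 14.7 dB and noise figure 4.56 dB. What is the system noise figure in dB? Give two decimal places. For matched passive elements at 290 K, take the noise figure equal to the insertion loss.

Convert to linear (a loss of L dB is a gain of −L dB): F_i = 10^(NF_i/10), G_i = 10^(G_i,dB/10)
  Stage 1: F_1 = 10^(7.97/10) = 6.266, G_1 = 10^(−7.97/10) = 0.1596
  Stage 2: F_2 = 10^(7.99/10) = 6.295, G_2 = 10^(−7.60/10) = 0.1738
  Stage 3: F_3 = 10^(4.56/10) = 2.858, G_3 = 10^(14.7/10) = 29.51
Friis cascade:
  F = 6.266 + (6.295 − 1)/0.1596 + (2.858 − 1)/0.02773 = 106.4
NF = 10 log₁₀(106.4) = 20.27 dB

20.27 dB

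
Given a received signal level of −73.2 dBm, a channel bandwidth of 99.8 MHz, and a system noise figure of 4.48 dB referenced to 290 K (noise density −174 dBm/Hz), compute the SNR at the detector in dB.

16.3 dB

Noise floor: N = −174 + 10 log₁₀(B) + NF
10 log₁₀(9.98×10⁷) = 79.99 dB
N = −174 + 79.99 + 4.48 = −89.53 dBm
SNR = P_sig − N = −73.2 − (−89.53) = 16.33 dB → 16.3 dB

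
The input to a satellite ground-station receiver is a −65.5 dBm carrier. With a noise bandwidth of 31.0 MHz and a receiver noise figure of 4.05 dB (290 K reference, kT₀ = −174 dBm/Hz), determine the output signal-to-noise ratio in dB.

Noise floor: N = −174 + 10 log₁₀(B) + NF
10 log₁₀(3.10×10⁷) = 74.91 dB
N = −174 + 74.91 + 4.05 = −95.04 dBm
SNR = P_sig − N = −65.5 − (−95.04) = 29.54 dB → 29.5 dB

29.5 dB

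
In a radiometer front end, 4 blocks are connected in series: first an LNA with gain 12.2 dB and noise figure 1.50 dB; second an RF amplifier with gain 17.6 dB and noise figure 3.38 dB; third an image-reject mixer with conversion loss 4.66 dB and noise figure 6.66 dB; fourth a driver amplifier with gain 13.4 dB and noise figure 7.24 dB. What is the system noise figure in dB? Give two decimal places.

1.76 dB

Convert to linear (a loss of L dB is a gain of −L dB): F_i = 10^(NF_i/10), G_i = 10^(G_i,dB/10)
  Stage 1: F_1 = 10^(1.50/10) = 1.413, G_1 = 10^(12.2/10) = 16.60
  Stage 2: F_2 = 10^(3.38/10) = 2.178, G_2 = 10^(17.6/10) = 57.54
  Stage 3: F_3 = 10^(6.66/10) = 4.634, G_3 = 10^(−4.66/10) = 0.3420
  Stage 4: F_4 = 10^(7.24/10) = 5.297, G_4 = 10^(13.4/10) = 21.88
Friis cascade:
  F = 1.413 + (2.178 − 1)/16.60 + (4.634 − 1)/955.0 + (5.297 − 1)/326.6 = 1.500
NF = 10 log₁₀(1.500) = 1.76 dB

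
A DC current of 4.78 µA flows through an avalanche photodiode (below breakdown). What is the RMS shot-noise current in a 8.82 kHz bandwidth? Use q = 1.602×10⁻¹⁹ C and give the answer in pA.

116 pA

I_n = √(2qI·B)
2qI·B = 2 × 1.602×10⁻¹⁹ × 4.78×10⁻⁶ × 8.82×10³ = 1.35×10⁻²⁰ A²
I_n = √(1.35×10⁻²⁰) = 1.16×10⁻¹⁰ A = 116 pA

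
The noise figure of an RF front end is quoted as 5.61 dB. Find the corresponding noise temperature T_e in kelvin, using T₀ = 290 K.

F = 10^(5.61/10) = 3.63915
T_e = (F − 1)·T₀ = (3.63915 − 1) × 290 = 765 K

765 K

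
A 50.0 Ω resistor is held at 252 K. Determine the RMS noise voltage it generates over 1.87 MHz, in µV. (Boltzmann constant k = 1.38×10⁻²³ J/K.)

1.14 µV

V_n = √(4kTRB)
4kTRB = 4 × 1.38×10⁻²³ × 252 × 5.00×10¹ × 1.87×10⁶ = 1.30×10⁻¹² V²
V_n = √(1.30×10⁻¹²) = 1.14×10⁻⁶ V = 1.14 µV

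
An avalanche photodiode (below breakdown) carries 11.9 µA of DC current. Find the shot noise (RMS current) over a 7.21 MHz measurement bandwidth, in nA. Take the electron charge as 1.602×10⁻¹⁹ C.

I_n = √(2qI·B)
2qI·B = 2 × 1.602×10⁻¹⁹ × 1.19×10⁻⁵ × 7.21×10⁶ = 2.75×10⁻¹⁷ A²
I_n = √(2.75×10⁻¹⁷) = 5.24×10⁻⁹ A = 5.24 nA

5.24 nA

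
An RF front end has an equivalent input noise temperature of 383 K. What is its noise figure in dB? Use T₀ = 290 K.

F = 1 + T_e/T₀ = 1 + 383/290 = 2.32069
NF = 10 log₁₀(2.32069) = 3.66 dB

3.66 dB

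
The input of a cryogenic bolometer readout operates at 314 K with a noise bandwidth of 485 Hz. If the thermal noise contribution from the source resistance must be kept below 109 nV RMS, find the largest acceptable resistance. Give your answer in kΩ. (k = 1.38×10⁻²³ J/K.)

1.41 kΩ

Johnson–Nyquist: V_n = √(4kTRB) ⇒ R = V_n² / (4kTB)
4kTB = 4 × 1.38×10⁻²³ × 314 × 4.85×10² = 8.41×10⁻¹⁸
R = (1.09×10⁻⁷)² / 8.41×10⁻¹⁸ = 1.41×10³ Ω = 1.41 kΩ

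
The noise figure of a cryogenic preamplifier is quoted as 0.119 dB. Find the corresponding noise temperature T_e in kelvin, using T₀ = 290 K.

F = 10^(0.119/10) = 1.02778
T_e = (F − 1)·T₀ = (1.02778 − 1) × 290 = 8.06 K

8.06 K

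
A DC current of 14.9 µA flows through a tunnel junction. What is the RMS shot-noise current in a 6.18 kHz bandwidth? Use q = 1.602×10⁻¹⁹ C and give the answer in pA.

I_n = √(2qI·B)
2qI·B = 2 × 1.602×10⁻¹⁹ × 1.49×10⁻⁵ × 6.18×10³ = 2.95×10⁻²⁰ A²
I_n = √(2.95×10⁻²⁰) = 1.72×10⁻¹⁰ A = 172 pA

172 pA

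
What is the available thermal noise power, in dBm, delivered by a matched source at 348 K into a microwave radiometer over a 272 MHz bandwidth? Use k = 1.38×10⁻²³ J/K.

−88.8 dBm

P_n = kTB = 1.38×10⁻²³ × 348 × 2.72×10⁸ = 1.31×10⁻¹² W
In dBm: 10 log₁₀(1.31×10⁻¹² / 10⁻³) = −88.8 dBm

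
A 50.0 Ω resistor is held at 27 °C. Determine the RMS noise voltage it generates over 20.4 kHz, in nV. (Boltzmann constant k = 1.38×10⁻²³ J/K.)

130 nV

T = 27 °C + 273.15 = 300.15 K
V_n = √(4kTRB)
4kTRB = 4 × 1.38×10⁻²³ × 300.15 × 5.00×10¹ × 2.04×10⁴ = 1.69×10⁻¹⁴ V²
V_n = √(1.69×10⁻¹⁴) = 1.30×10⁻⁷ V = 130 nV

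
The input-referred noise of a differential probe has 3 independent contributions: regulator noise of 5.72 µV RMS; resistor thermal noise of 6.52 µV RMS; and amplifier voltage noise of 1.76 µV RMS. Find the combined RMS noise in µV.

Uncorrelated sources add in power (mean-square): V_tot = √(ΣV_i²)
V_tot = √[(5.72×10⁻⁶)² + (6.52×10⁻⁶)² + (1.76×10⁻⁶)²] = 8.85×10⁻⁶ V = 8.85 µV

8.85 µV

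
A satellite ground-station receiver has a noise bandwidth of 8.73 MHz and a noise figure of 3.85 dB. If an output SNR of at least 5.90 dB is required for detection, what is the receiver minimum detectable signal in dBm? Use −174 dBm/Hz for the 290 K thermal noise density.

−94.8 dBm

Sensitivity = −174 + 10 log₁₀(B) + NF + SNR_min
= −174 + 69.41 + 3.85 + 5.90
= −94.84 dBm → −94.8 dBm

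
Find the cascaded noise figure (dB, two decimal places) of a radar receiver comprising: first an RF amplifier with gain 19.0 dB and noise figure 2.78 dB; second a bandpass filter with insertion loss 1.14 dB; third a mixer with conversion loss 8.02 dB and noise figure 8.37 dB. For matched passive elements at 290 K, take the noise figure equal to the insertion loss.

Convert to linear (a loss of L dB is a gain of −L dB): F_i = 10^(NF_i/10), G_i = 10^(G_i,dB/10)
  Stage 1: F_1 = 10^(2.78/10) = 1.897, G_1 = 10^(19.0/10) = 79.43
  Stage 2: F_2 = 10^(1.14/10) = 1.300, G_2 = 10^(−1.14/10) = 0.7691
  Stage 3: F_3 = 10^(8.37/10) = 6.871, G_3 = 10^(−8.02/10) = 0.1578
Friis cascade:
  F = 1.897 + (1.300 − 1)/79.43 + (6.871 − 1)/61.09 = 1.997
NF = 10 log₁₀(1.997) = 3.00 dB

3.00 dB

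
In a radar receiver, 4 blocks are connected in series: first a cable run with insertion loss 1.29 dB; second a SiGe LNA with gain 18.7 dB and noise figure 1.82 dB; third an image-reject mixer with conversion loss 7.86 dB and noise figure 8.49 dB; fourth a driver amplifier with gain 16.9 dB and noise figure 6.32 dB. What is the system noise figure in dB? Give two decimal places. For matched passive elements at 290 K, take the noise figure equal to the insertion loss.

Convert to linear (a loss of L dB is a gain of −L dB): F_i = 10^(NF_i/10), G_i = 10^(G_i,dB/10)
  Stage 1: F_1 = 10^(1.29/10) = 1.346, G_1 = 10^(−1.29/10) = 0.7430
  Stage 2: F_2 = 10^(1.82/10) = 1.521, G_2 = 10^(18.7/10) = 74.13
  Stage 3: F_3 = 10^(8.49/10) = 7.063, G_3 = 10^(−7.86/10) = 0.1637
  Stage 4: F_4 = 10^(6.32/10) = 4.285, G_4 = 10^(16.9/10) = 48.98
Friis cascade:
  F = 1.346 + (1.521 − 1)/0.7430 + (7.063 − 1)/55.08 + (4.285 − 1)/9.016 = 2.521
NF = 10 log₁₀(2.521) = 4.02 dB

4.02 dB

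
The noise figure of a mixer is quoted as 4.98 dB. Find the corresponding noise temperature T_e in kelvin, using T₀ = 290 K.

623 K

F = 10^(4.98/10) = 3.14775
T_e = (F − 1)·T₀ = (3.14775 − 1) × 290 = 623 K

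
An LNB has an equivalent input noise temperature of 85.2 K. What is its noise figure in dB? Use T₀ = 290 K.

F = 1 + T_e/T₀ = 1 + 85.2/290 = 1.29379
NF = 10 log₁₀(1.29379) = 1.12 dB

1.12 dB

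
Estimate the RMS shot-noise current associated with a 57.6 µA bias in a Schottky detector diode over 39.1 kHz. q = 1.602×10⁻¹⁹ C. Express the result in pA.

849 pA

I_n = √(2qI·B)
2qI·B = 2 × 1.602×10⁻¹⁹ × 5.76×10⁻⁵ × 3.91×10⁴ = 7.22×10⁻¹⁹ A²
I_n = √(7.22×10⁻¹⁹) = 8.49×10⁻¹⁰ A = 849 pA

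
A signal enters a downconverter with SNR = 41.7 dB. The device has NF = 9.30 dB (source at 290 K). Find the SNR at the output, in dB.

32.40 dB

By definition F = SNR_in/SNR_out, so in dB: SNR_out = SNR_in − NF
SNR_out = 41.7 − 9.30 = 32.40 dB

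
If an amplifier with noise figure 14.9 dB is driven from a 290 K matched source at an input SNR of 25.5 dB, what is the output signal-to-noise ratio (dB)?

10.6 dB

By definition F = SNR_in/SNR_out, so in dB: SNR_out = SNR_in − NF
SNR_out = 25.5 − 14.9 = 10.6 dB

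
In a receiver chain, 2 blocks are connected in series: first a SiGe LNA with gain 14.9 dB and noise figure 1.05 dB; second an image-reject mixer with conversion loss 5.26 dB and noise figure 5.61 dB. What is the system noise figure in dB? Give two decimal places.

Convert to linear (a loss of L dB is a gain of −L dB): F_i = 10^(NF_i/10), G_i = 10^(G_i,dB/10)
  Stage 1: F_1 = 10^(1.05/10) = 1.274, G_1 = 10^(14.9/10) = 30.90
  Stage 2: F_2 = 10^(5.61/10) = 3.639, G_2 = 10^(−5.26/10) = 0.2979
Friis cascade:
  F = 1.274 + (3.639 − 1)/30.90 = 1.359
NF = 10 log₁₀(1.359) = 1.33 dB

1.33 dB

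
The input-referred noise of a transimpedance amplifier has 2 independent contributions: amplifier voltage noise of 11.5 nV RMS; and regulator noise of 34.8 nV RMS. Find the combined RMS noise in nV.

Uncorrelated sources add in power (mean-square): V_tot = √(ΣV_i²)
V_tot = √[(1.15×10⁻⁸)² + (3.48×10⁻⁸)²] = 3.67×10⁻⁸ V = 36.7 nV

36.7 nV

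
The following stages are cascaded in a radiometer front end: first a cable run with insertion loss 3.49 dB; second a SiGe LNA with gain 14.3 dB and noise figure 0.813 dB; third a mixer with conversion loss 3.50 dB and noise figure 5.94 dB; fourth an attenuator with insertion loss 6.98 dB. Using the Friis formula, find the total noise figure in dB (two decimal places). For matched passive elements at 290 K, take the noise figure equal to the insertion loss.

5.66 dB

Convert to linear (a loss of L dB is a gain of −L dB): F_i = 10^(NF_i/10), G_i = 10^(G_i,dB/10)
  Stage 1: F_1 = 10^(3.49/10) = 2.234, G_1 = 10^(−3.49/10) = 0.4477
  Stage 2: F_2 = 10^(0.813/10) = 1.206, G_2 = 10^(14.3/10) = 26.92
  Stage 3: F_3 = 10^(5.94/10) = 3.926, G_3 = 10^(−3.50/10) = 0.4467
  Stage 4: F_4 = 10^(6.98/10) = 4.989, G_4 = 10^(−6.98/10) = 0.2004
Friis cascade:
  F = 2.234 + (1.206 − 1)/0.4477 + (3.926 − 1)/12.05 + (4.989 − 1)/5.383 = 3.677
NF = 10 log₁₀(3.677) = 5.66 dB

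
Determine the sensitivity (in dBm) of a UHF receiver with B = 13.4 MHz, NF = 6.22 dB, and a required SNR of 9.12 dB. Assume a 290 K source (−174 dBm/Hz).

Sensitivity = −174 + 10 log₁₀(B) + NF + SNR_min
= −174 + 71.27 + 6.22 + 9.12
= −87.39 dBm → −87.4 dBm

−87.4 dBm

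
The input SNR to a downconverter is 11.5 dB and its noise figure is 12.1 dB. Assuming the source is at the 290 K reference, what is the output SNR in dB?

−0.6 dB

By definition F = SNR_in/SNR_out, so in dB: SNR_out = SNR_in − NF
SNR_out = 11.5 − 12.1 = −0.6 dB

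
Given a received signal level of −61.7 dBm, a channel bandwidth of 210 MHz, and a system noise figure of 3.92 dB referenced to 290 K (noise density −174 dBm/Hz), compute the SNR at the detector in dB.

25.2 dB

Noise floor: N = −174 + 10 log₁₀(B) + NF
10 log₁₀(2.10×10⁸) = 83.22 dB
N = −174 + 83.22 + 3.92 = −86.86 dBm
SNR = P_sig − N = −61.7 − (−86.86) = 25.16 dB → 25.2 dB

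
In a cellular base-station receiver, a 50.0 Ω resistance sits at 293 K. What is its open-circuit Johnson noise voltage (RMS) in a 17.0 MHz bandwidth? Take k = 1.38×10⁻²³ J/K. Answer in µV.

V_n = √(4kTRB)
4kTRB = 4 × 1.38×10⁻²³ × 293 × 5.00×10¹ × 1.70×10⁷ = 1.37×10⁻¹¹ V²
V_n = √(1.37×10⁻¹¹) = 3.71×10⁻⁶ V = 3.71 µV

3.71 µV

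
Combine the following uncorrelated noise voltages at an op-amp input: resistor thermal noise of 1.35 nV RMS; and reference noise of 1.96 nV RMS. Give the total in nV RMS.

2.38 nV

Uncorrelated sources add in power (mean-square): V_tot = √(ΣV_i²)
V_tot = √[(1.35×10⁻⁹)² + (1.96×10⁻⁹)²] = 2.38×10⁻⁹ V = 2.38 nV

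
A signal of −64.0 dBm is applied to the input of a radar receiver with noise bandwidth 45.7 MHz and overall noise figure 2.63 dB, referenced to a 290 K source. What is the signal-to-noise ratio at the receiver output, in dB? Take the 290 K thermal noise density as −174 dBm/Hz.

Noise floor: N = −174 + 10 log₁₀(B) + NF
10 log₁₀(4.57×10⁷) = 76.6 dB
N = −174 + 76.6 + 2.63 = −94.77 dBm
SNR = P_sig − N = −64.0 − (−94.77) = 30.77 dB → 30.8 dB

30.8 dB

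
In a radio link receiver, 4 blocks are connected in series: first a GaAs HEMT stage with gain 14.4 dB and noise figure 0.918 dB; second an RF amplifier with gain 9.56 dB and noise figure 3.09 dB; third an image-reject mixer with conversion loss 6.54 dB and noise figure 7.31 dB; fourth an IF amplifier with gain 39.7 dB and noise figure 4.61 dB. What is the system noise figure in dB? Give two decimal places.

Convert to linear (a loss of L dB is a gain of −L dB): F_i = 10^(NF_i/10), G_i = 10^(G_i,dB/10)
  Stage 1: F_1 = 10^(0.918/10) = 1.235, G_1 = 10^(14.4/10) = 27.54
  Stage 2: F_2 = 10^(3.09/10) = 2.037, G_2 = 10^(9.56/10) = 9.036
  Stage 3: F_3 = 10^(7.31/10) = 5.383, G_3 = 10^(−6.54/10) = 0.2218
  Stage 4: F_4 = 10^(4.61/10) = 2.891, G_4 = 10^(39.7/10) = 9333
Friis cascade:
  F = 1.235 + (2.037 − 1)/27.54 + (5.383 − 1)/248.9 + (2.891 − 1)/55.21 = 1.325
NF = 10 log₁₀(1.325) = 1.22 dB

1.22 dB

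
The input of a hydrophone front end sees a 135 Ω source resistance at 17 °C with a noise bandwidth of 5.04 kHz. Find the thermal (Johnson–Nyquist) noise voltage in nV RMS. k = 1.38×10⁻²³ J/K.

104 nV

T = 17 °C + 273.15 = 290.15 K
V_n = √(4kTRB)
4kTRB = 4 × 1.38×10⁻²³ × 290.15 × 1.35×10² × 5.04×10³ = 1.09×10⁻¹⁴ V²
V_n = √(1.09×10⁻¹⁴) = 1.04×10⁻⁷ V = 104 nV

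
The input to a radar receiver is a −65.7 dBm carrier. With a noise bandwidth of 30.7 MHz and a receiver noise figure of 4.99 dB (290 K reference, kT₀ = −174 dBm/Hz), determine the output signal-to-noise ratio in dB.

28.4 dB

Noise floor: N = −174 + 10 log₁₀(B) + NF
10 log₁₀(3.07×10⁷) = 74.87 dB
N = −174 + 74.87 + 4.99 = −94.14 dBm
SNR = P_sig − N = −65.7 − (−94.14) = 28.44 dB → 28.4 dB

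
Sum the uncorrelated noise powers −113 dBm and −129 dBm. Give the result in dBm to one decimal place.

Convert to linear, add, convert back:
P₁ = 5.01×10⁻¹⁵ W, P₂ = 1.26×10⁻¹⁶ W
P_tot = 5.14×10⁻¹⁵ W → 10 log₁₀(P_tot / 10⁻³) = −112.9 dBm

−112.9 dBm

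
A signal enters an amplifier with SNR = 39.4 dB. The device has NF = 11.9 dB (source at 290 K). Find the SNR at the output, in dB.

By definition F = SNR_in/SNR_out, so in dB: SNR_out = SNR_in − NF
SNR_out = 39.4 − 11.9 = 27.5 dB

27.5 dB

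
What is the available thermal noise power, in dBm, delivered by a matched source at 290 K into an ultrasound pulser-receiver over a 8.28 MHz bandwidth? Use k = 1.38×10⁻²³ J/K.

−104.8 dBm

P_n = kTB = 1.38×10⁻²³ × 290 × 8.28×10⁶ = 3.31×10⁻¹⁴ W
In dBm: 10 log₁₀(3.31×10⁻¹⁴ / 10⁻³) = −104.8 dBm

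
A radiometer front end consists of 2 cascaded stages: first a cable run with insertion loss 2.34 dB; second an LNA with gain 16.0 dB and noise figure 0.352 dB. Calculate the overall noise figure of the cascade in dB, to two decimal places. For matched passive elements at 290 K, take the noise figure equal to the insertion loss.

Convert to linear (a loss of L dB is a gain of −L dB): F_i = 10^(NF_i/10), G_i = 10^(G_i,dB/10)
  Stage 1: F_1 = 10^(2.34/10) = 1.714, G_1 = 10^(−2.34/10) = 0.5834
  Stage 2: F_2 = 10^(0.352/10) = 1.084, G_2 = 10^(16.0/10) = 39.81
Friis cascade:
  F = 1.714 + (1.084 − 1)/0.5834 = 1.859
NF = 10 log₁₀(1.859) = 2.69 dB

2.69 dB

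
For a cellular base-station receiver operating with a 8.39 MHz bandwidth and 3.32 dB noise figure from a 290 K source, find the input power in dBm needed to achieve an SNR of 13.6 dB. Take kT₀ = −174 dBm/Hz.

−87.8 dBm

Sensitivity = −174 + 10 log₁₀(B) + NF + SNR_min
= −174 + 69.24 + 3.32 + 13.6
= −87.84 dBm → −87.8 dBm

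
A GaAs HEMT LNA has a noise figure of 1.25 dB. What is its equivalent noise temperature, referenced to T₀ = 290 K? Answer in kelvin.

96.7 K

F = 10^(1.25/10) = 1.33352
T_e = (F − 1)·T₀ = (1.33352 − 1) × 290 = 96.7 K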